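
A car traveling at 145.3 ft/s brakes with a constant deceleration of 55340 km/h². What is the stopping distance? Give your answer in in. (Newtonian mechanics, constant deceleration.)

v₀ = 145.3 ft/s × 0.3048 = 44.2874 m/s
a = 55340 km/h² × 7.716049382716049e-05 = 4.27006 m/s²
d = v₀² / (2a) = 44.2874² / (2 × 4.27006) = 1961.37 / 8.54012 = 229.665 m
d = 229.665 m / 0.0254 = 9042 in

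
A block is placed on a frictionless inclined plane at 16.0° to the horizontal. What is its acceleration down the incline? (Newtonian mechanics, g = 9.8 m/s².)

a = g sin(θ) = 9.8 × sin(16.0°) = 9.8 × 0.2756 = 2.7 m/s²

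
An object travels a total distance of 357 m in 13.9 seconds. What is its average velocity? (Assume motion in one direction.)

v_avg = Δd / Δt = 357 / 13.9 = 25.68 m/s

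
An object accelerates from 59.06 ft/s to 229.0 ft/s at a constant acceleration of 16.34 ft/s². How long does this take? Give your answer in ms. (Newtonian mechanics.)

v₀ = 59.06 ft/s × 0.3048 = 18.0015 m/s
v = 229.0 ft/s × 0.3048 = 69.7992 m/s
a = 16.34 ft/s² × 0.3048 = 4.98043 m/s²
t = (v - v₀) / a = (69.7992 - 18.0015) / 4.98043 = 10.4002 s
t = 10.4002 s / 0.001 = 10400 ms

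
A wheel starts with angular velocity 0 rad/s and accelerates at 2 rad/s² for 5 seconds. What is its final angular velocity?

ω = ω₀ + αt = 0 + 2 × 5 = 10 rad/s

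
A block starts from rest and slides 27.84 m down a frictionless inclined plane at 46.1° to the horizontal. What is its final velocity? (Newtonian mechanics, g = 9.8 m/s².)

a = g sin(θ) = 9.8 × sin(46.1°) = 7.0614 m/s²
v = √(2ad) = √(2 × 7.0614 × 27.84) = 19.83 m/s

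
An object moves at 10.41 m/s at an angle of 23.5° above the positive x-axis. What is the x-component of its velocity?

vₓ = v cos(θ) = 10.41 × cos(23.5°) = 9.55 m/s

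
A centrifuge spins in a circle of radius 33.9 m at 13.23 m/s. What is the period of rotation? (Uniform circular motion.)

T = 2πr/v = 2π×33.9/13.23 = 16.1 s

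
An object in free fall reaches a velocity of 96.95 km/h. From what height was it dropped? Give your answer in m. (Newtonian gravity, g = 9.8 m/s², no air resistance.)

v = 96.95 km/h × 0.2777777777777778 = 26.9306 m/s
h = v² / (2g) = 26.9306² / (2 × 9.8) = 37.0 m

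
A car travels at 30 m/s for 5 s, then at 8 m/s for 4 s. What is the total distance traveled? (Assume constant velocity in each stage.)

d₁ = v₁t₁ = 30 × 5 = 150 m
d₂ = v₂t₂ = 8 × 4 = 32 m
d_total = 150 + 32 = 182 m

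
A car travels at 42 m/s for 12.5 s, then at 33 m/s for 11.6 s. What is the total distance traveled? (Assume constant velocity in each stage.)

d₁ = v₁t₁ = 42 × 12.5 = 525.0 m
d₂ = v₂t₂ = 33 × 11.6 = 382.8 m
d_total = 525.0 + 382.8 = 907.8 m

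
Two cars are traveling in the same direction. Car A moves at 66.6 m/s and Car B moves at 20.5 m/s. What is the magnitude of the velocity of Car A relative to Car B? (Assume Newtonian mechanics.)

v_rel = |v_A - v_B| = |66.6 - 20.5| = 46.1 m/s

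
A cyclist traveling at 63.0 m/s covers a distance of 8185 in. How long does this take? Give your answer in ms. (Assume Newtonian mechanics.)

d = 8185 in × 0.0254 = 207.899 m
t = d / v = 207.899 / 63.0 = 3.29998 s
t = 3.29998 s / 0.001 = 3300 ms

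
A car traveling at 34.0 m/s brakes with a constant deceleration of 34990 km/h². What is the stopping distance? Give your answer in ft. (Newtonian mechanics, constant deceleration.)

a = 34990 km/h² × 7.716049382716049e-05 = 2.69985 m/s²
d = v₀² / (2a) = 34.0² / (2 × 2.69985) = 1156.0 / 5.3997 = 214.086 m
d = 214.086 m / 0.3048 = 702.4 ft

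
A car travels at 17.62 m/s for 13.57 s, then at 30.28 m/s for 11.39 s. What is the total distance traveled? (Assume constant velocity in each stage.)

d₁ = v₁t₁ = 17.62 × 13.57 = 239.1034 m
d₂ = v₂t₂ = 30.28 × 11.39 = 344.8892 m
d_total = 239.1034 + 344.8892 = 583.99 m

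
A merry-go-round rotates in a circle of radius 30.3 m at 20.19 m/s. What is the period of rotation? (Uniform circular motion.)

T = 2πr/v = 2π×30.3/20.19 = 9.43 s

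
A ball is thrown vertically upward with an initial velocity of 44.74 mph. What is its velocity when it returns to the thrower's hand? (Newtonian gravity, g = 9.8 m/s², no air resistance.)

By conservation of energy (no air resistance), the ball returns to the throw height with the same speed as launch, but directed downward.
|v_ground| = v₀ = 44.74 mph
v_ground = 44.74 mph (downward)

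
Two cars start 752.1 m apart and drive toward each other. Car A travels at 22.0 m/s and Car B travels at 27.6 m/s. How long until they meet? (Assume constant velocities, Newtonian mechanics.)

Combined speed: v_combined = 22.0 + 27.6 = 49.6 m/s
Time to meet: t = d/v_combined = 752.1/49.6 = 15.16 s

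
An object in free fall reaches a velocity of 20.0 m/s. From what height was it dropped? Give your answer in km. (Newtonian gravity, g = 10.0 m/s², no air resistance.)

h = v² / (2g) = 20.0² / (2 × 10.0) = 20.0 m
h = 20.0 m / 1000.0 = 0.02 km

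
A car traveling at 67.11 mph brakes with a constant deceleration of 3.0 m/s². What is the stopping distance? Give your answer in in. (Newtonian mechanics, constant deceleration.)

v₀ = 67.11 mph × 0.44704 = 30.0009 m/s
d = v₀² / (2a) = 30.0009² / (2 × 3.0) = 900.054 / 6.0 = 150.009 m
d = 150.009 m / 0.0254 = 5906 in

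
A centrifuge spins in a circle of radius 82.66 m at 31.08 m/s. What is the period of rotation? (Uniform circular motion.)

T = 2πr/v = 2π×82.66/31.08 = 16.71 s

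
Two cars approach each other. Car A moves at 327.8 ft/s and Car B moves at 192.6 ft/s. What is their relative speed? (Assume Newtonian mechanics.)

v_rel = v_A + v_B = 327.8 + 192.6 = 520.4 ft/s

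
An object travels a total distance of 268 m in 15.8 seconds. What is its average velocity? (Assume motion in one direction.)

v_avg = Δd / Δt = 268 / 15.8 = 16.96 m/s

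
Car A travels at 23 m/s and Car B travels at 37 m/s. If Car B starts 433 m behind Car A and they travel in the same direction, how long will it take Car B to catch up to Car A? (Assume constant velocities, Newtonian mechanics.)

Relative speed: v_rel = 37 - 23 = 14 m/s
Time to catch: t = d₀/v_rel = 433/14 = 30.93 s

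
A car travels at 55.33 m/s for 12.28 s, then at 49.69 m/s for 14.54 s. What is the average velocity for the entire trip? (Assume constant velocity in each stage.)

d₁ = v₁t₁ = 55.33 × 12.28 = 679.4524 m
d₂ = v₂t₂ = 49.69 × 14.54 = 722.4926 m
d_total = 1401.945 m, t_total = 26.82 s
v_avg = d_total/t_total = 1401.945/26.82 = 52.27 m/s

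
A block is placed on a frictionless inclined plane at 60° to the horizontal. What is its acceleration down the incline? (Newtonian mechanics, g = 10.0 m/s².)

a = g sin(θ) = 10.0 × sin(60°) = 10.0 × 0.866 = 8.66 m/s²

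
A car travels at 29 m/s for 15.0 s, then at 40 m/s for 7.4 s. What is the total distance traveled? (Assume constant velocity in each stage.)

d₁ = v₁t₁ = 29 × 15.0 = 435.0 m
d₂ = v₂t₂ = 40 × 7.4 = 296.0 m
d_total = 435.0 + 296.0 = 731.0 m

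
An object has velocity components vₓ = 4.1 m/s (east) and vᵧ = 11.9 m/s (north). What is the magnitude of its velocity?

|v| = √(vₓ² + vᵧ²) = √(4.1² + 11.9²) = √(158.42) = 12.59 m/s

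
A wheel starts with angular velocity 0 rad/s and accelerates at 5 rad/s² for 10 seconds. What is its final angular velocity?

ω = ω₀ + αt = 0 + 5 × 10 = 50 rad/s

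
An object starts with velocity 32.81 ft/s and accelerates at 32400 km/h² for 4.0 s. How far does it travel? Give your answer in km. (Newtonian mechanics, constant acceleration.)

v₀ = 32.81 ft/s × 0.3048 = 10.0005 m/s
a = 32400 km/h² × 7.716049382716049e-05 = 2.5 m/s²
d = v₀ × t + ½ × a × t² = 10.0005 × 4.0 + 0.5 × 2.5 × 4.0² = 60.002 m
d = 60.002 m / 1000.0 = 0.06 km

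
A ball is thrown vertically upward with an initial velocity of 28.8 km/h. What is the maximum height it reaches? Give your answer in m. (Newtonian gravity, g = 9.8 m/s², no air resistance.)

v₀ = 28.8 km/h × 0.2777777777777778 = 8.0 m/s
h_max = v₀² / (2g) = 8.0² / (2 × 9.8) = 64.0 / 19.6 = 3.265 m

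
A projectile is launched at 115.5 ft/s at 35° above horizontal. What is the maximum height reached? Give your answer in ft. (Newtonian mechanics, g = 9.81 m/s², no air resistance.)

v₀ = 115.5 ft/s × 0.3048 = 35.2044 m/s
H = v₀² × sin²(θ) / (2g) = 35.2044² × sin(35°)² / (2 × 9.81) = 1239.35 × 0.32899 / 19.62 = 20.7815 m
H = 20.7815 m / 0.3048 = 68.18 ft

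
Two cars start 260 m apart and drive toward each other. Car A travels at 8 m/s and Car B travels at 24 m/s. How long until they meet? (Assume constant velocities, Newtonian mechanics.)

Combined speed: v_combined = 8 + 24 = 32 m/s
Time to meet: t = d/v_combined = 260/32 = 8.12 s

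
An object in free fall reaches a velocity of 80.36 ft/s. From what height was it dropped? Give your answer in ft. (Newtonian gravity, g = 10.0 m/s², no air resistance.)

v = 80.36 ft/s × 0.3048 = 24.4937 m/s
h = v² / (2g) = 24.4937² / (2 × 10.0) = 29.9971 m
h = 29.9971 m / 0.3048 = 98.42 ft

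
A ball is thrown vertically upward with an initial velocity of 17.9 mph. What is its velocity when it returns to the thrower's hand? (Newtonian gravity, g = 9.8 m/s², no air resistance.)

By conservation of energy (no air resistance), the ball returns to the throw height with the same speed as launch, but directed downward.
|v_ground| = v₀ = 17.9 mph
v_ground = 17.9 mph (downward)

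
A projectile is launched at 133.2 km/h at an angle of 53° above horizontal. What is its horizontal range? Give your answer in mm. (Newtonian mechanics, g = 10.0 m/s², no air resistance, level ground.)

v₀ = 133.2 km/h × 0.2777777777777778 = 37.0 m/s
R = v₀² × sin(2θ) / g = 37.0² × sin(2 × 53°) / 10.0 = 1369.0 × 0.961262 / 10.0 = 131.597 m
R = 131.597 m / 0.001 = 131600 mm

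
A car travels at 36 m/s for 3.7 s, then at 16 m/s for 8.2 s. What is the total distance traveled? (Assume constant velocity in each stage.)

d₁ = v₁t₁ = 36 × 3.7 = 133.2 m
d₂ = v₂t₂ = 16 × 8.2 = 131.2 m
d_total = 133.2 + 131.2 = 264.4 m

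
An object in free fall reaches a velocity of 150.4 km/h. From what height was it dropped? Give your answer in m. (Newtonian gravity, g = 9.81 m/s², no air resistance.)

v = 150.4 km/h × 0.2777777777777778 = 41.7778 m/s
h = v² / (2g) = 41.7778² / (2 × 9.81) = 88.96 m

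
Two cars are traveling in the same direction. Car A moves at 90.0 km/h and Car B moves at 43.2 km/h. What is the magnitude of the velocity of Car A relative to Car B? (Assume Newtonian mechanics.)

v_rel = |v_A - v_B| = |90.0 - 43.2| = 46.8 km/h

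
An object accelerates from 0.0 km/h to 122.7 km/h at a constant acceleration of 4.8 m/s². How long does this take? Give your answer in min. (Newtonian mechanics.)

v₀ = 0.0 km/h × 0.2777777777777778 = 0.0 m/s
v = 122.7 km/h × 0.2777777777777778 = 34.0833 m/s
t = (v - v₀) / a = (34.0833 - 0.0) / 4.8 = 7.10069 s
t = 7.10069 s / 60.0 = 0.1183 min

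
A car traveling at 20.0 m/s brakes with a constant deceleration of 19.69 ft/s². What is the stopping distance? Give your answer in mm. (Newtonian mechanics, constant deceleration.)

a = 19.69 ft/s² × 0.3048 = 6.00151 m/s²
d = v₀² / (2a) = 20.0² / (2 × 6.00151) = 400.0 / 12.003 = 33.325 m
d = 33.325 m / 0.001 = 33320 mm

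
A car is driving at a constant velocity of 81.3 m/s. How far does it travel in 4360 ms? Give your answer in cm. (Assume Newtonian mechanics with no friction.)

t = 4360 ms × 0.001 = 4.36 s
d = v × t = 81.3 × 4.36 = 354.468 m
d = 354.468 m / 0.01 = 35450 cm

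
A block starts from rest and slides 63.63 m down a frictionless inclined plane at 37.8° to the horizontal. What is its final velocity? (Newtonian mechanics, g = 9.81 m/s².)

a = g sin(θ) = 9.81 × sin(37.8°) = 6.0126 m/s²
v = √(2ad) = √(2 × 6.0126 × 63.63) = 27.66 m/s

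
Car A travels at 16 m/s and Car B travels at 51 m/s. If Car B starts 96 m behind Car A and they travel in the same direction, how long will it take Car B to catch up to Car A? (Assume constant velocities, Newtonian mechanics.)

Relative speed: v_rel = 51 - 16 = 35 m/s
Time to catch: t = d₀/v_rel = 96/35 = 2.74 s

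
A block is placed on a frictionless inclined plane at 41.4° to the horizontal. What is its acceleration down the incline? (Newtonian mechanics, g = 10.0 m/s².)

a = g sin(θ) = 10.0 × sin(41.4°) = 10.0 × 0.6613 = 6.61 m/s²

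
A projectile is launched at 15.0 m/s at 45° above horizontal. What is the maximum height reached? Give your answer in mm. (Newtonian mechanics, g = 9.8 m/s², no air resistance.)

H = v₀² × sin²(θ) / (2g) = 15.0² × sin(45°)² / (2 × 9.8) = 225.0 × 0.5 / 19.6 = 5.7398 m
H = 5.7398 m / 0.001 = 5740 mm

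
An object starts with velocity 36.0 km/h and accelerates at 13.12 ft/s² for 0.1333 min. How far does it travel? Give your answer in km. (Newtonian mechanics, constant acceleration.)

v₀ = 36.0 km/h × 0.2777777777777778 = 10.0 m/s
a = 13.12 ft/s² × 0.3048 = 3.99898 m/s²
t = 0.1333 min × 60.0 = 7.998 s
d = v₀ × t + ½ × a × t² = 10.0 × 7.998 + 0.5 × 3.99898 × 7.998² = 207.883 m
d = 207.883 m / 1000.0 = 0.2079 km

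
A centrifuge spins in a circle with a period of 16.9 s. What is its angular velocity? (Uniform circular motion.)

ω = 2π/T = 2π/16.9 = 0.3718 rad/s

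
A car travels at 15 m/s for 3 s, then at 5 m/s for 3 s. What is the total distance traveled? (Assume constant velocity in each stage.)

d₁ = v₁t₁ = 15 × 3 = 45 m
d₂ = v₂t₂ = 5 × 3 = 15 m
d_total = 45 + 15 = 60 m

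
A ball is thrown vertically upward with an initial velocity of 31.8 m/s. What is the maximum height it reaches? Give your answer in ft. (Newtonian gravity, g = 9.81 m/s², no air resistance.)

h_max = v₀² / (2g) = 31.8² / (2 × 9.81) = 1011.24 / 19.62 = 51.5413 m
h_max = 51.5413 m / 0.3048 = 169.1 ft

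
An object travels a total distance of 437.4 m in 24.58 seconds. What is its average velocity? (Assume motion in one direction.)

v_avg = Δd / Δt = 437.4 / 24.58 = 17.79 m/s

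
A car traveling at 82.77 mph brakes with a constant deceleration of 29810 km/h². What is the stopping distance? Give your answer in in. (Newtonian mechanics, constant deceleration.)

v₀ = 82.77 mph × 0.44704 = 37.0015 m/s
a = 29810 km/h² × 7.716049382716049e-05 = 2.30015 m/s²
d = v₀² / (2a) = 37.0015² / (2 × 2.30015) = 1369.11 / 4.6003 = 297.613 m
d = 297.613 m / 0.0254 = 11720 in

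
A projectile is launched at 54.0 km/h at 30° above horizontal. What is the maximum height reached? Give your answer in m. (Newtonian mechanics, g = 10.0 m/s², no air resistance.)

v₀ = 54.0 km/h × 0.2777777777777778 = 15.0 m/s
H = v₀² × sin²(θ) / (2g) = 15.0² × sin(30°)² / (2 × 10.0) = 225.0 × 0.25 / 20.0 = 2.812 m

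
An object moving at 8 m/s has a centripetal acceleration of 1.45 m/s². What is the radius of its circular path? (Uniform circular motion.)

r = v²/a_c = 8²/1.45 = 44.14 m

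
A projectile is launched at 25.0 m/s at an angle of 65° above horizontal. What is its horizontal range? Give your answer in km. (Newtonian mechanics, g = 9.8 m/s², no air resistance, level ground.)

R = v₀² × sin(2θ) / g = 25.0² × sin(2 × 65°) / 9.8 = 625.0 × 0.766044 / 9.8 = 48.8548 m
R = 48.8548 m / 1000.0 = 0.04885 km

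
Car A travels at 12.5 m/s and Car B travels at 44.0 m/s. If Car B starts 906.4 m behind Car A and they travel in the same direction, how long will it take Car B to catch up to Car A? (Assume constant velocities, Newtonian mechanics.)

Relative speed: v_rel = 44.0 - 12.5 = 31.5 m/s
Time to catch: t = d₀/v_rel = 906.4/31.5 = 28.77 s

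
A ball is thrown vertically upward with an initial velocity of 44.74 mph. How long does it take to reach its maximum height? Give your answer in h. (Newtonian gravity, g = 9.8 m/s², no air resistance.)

v₀ = 44.74 mph × 0.44704 = 20.0006 m/s
t_up = v₀ / g = 20.0006 / 9.8 = 2.04088 s
t_up = 2.04088 s / 3600.0 = 0.0005669 h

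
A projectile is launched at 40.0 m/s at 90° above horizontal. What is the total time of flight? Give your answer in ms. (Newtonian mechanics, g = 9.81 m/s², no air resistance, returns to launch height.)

T = 2 × v₀ × sin(θ) / g = 2 × 40.0 × sin(90°) / 9.81 = 2 × 40.0 × 1.0 / 9.81 = 8.15494 s
T = 8.15494 s / 0.001 = 8155 ms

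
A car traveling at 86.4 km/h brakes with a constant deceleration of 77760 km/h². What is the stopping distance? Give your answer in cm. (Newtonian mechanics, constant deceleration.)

v₀ = 86.4 km/h × 0.2777777777777778 = 24.0 m/s
a = 77760 km/h² × 7.716049382716049e-05 = 6.0 m/s²
d = v₀² / (2a) = 24.0² / (2 × 6.0) = 576.0 / 12.0 = 48.0 m
d = 48.0 m / 0.01 = 4800 cm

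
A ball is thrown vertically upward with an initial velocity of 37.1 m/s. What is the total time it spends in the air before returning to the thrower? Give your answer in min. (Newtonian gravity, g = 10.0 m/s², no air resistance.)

t_total = 2 × v₀ / g = 2 × 37.1 / 10.0 = 7.42 s
t_total = 7.42 s / 60.0 = 0.1237 min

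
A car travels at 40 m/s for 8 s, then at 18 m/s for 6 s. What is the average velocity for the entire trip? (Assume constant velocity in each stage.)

d₁ = v₁t₁ = 40 × 8 = 320 m
d₂ = v₂t₂ = 18 × 6 = 108 m
d_total = 428 m, t_total = 14 s
v_avg = d_total/t_total = 428/14 = 30.57 m/s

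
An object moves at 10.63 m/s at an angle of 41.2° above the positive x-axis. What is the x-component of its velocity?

vₓ = v cos(θ) = 10.63 × cos(41.2°) = 8.0 m/s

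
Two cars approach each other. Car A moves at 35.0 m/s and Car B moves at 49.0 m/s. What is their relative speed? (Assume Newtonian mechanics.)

v_rel = v_A + v_B = 35.0 + 49.0 = 84.0 m/s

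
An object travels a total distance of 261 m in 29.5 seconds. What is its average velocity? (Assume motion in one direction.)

v_avg = Δd / Δt = 261 / 29.5 = 8.85 m/s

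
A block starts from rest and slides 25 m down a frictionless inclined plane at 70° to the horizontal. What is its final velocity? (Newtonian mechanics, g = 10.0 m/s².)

a = g sin(θ) = 10.0 × sin(70°) = 9.3969 m/s²
v = √(2ad) = √(2 × 9.3969 × 25) = 21.68 m/s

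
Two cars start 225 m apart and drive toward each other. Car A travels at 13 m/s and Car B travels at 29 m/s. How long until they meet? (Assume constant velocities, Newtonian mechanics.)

Combined speed: v_combined = 13 + 29 = 42 m/s
Time to meet: t = d/v_combined = 225/42 = 5.36 s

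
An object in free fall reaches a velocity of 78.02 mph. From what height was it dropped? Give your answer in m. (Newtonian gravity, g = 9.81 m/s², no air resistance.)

v = 78.02 mph × 0.44704 = 34.8781 m/s
h = v² / (2g) = 34.8781² / (2 × 9.81) = 62.0 m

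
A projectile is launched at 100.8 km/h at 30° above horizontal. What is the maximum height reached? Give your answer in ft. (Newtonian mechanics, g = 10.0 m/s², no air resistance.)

v₀ = 100.8 km/h × 0.2777777777777778 = 28.0 m/s
H = v₀² × sin²(θ) / (2g) = 28.0² × sin(30°)² / (2 × 10.0) = 784.0 × 0.25 / 20.0 = 9.8 m
H = 9.8 m / 0.3048 = 32.15 ft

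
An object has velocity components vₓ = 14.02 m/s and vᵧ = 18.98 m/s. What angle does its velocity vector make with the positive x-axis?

θ = arctan(vᵧ/vₓ) = arctan(18.98/14.02) = 53.55°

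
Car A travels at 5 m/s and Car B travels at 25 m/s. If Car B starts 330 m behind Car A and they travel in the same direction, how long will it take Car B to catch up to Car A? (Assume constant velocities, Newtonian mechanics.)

Relative speed: v_rel = 25 - 5 = 20 m/s
Time to catch: t = d₀/v_rel = 330/20 = 16.5 s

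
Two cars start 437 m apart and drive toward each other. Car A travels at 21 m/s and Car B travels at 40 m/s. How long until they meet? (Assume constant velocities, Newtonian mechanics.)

Combined speed: v_combined = 21 + 40 = 61 m/s
Time to meet: t = d/v_combined = 437/61 = 7.16 s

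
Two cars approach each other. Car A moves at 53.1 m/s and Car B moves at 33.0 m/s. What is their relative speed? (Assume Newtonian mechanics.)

v_rel = v_A + v_B = 53.1 + 33.0 = 86.1 m/s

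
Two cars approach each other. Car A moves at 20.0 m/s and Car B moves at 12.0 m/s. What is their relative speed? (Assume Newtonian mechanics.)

v_rel = v_A + v_B = 20.0 + 12.0 = 32.0 m/s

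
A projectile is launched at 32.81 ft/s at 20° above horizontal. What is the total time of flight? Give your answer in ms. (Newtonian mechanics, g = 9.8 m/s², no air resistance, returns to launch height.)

v₀ = 32.81 ft/s × 0.3048 = 10.0005 m/s
T = 2 × v₀ × sin(θ) / g = 2 × 10.0005 × sin(20°) / 9.8 = 2 × 10.0005 × 0.34202 / 9.8 = 0.698035 s
T = 0.698035 s / 0.001 = 698.0 ms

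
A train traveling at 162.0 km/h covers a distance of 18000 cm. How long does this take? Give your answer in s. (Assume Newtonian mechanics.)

d = 18000 cm × 0.01 = 180.0 m
v = 162.0 km/h × 0.2777777777777778 = 45.0 m/s
t = d / v = 180.0 / 45.0 = 4.0 s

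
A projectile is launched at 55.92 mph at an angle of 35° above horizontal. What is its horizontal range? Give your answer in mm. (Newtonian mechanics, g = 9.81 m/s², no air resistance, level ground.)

v₀ = 55.92 mph × 0.44704 = 24.9985 m/s
R = v₀² × sin(2θ) / g = 24.9985² × sin(2 × 35°) / 9.81 = 624.925 × 0.939693 / 9.81 = 59.8611 m
R = 59.8611 m / 0.001 = 59860 mm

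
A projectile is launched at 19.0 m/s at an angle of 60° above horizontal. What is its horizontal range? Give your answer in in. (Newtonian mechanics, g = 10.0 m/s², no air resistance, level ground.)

R = v₀² × sin(2θ) / g = 19.0² × sin(2 × 60°) / 10.0 = 361.0 × 0.866025 / 10.0 = 31.2635 m
R = 31.2635 m / 0.0254 = 1231 in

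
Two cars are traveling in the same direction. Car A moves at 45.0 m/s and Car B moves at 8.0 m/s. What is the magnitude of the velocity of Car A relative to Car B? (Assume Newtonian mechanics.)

v_rel = |v_A - v_B| = |45.0 - 8.0| = 37.0 m/s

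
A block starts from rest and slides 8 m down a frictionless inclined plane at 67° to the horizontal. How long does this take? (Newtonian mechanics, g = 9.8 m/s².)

a = g sin(θ) = 9.8 × sin(67°) = 9.0209 m/s²
t = √(2d/a) = √(2 × 8 / 9.0209) = 1.33 s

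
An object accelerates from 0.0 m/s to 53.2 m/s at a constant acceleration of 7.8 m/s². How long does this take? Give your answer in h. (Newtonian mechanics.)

t = (v - v₀) / a = (53.2 - 0.0) / 7.8 = 6.82051 s
t = 6.82051 s / 3600.0 = 0.001895 h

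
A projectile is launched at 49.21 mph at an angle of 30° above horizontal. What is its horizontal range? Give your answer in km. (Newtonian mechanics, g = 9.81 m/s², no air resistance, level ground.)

v₀ = 49.21 mph × 0.44704 = 21.9988 m/s
R = v₀² × sin(2θ) / g = 21.9988² × sin(2 × 30°) / 9.81 = 483.947 × 0.866025 / 9.81 = 42.7228 m
R = 42.7228 m / 1000.0 = 0.04272 km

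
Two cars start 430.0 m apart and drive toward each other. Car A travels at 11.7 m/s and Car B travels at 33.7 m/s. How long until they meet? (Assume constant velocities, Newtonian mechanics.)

Combined speed: v_combined = 11.7 + 33.7 = 45.4 m/s
Time to meet: t = d/v_combined = 430.0/45.4 = 9.47 s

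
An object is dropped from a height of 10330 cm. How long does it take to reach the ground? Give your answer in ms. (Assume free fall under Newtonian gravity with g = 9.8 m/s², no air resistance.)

h = 10330 cm × 0.01 = 103.3 m
t = √(2h/g) = √(2 × 103.3 / 9.8) = 4.59147 s
t = 4.59147 s / 0.001 = 4591 ms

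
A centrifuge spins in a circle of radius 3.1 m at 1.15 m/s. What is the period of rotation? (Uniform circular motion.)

T = 2πr/v = 2π×3.1/1.15 = 16.94 s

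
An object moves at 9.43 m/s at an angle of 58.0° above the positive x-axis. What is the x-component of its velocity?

vₓ = v cos(θ) = 9.43 × cos(58.0°) = 5.0 m/s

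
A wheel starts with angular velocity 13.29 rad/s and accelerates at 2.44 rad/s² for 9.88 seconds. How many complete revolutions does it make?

θ = ω₀t + ½αt² = 13.29×9.88 + ½×2.44×9.88² = 250.394768 rad
Total revolutions = θ/(2π) = 250.394768/(2π) = 39.85
Complete revolutions = ⌊39.85⌋ = 39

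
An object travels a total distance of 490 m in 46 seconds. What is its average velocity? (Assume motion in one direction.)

v_avg = Δd / Δt = 490 / 46 = 10.65 m/s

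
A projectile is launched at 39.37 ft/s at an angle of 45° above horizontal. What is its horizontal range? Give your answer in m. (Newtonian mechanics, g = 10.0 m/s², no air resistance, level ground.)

v₀ = 39.37 ft/s × 0.3048 = 12.0 m/s
R = v₀² × sin(2θ) / g = 12.0² × sin(2 × 45°) / 10.0 = 144.0 × 1.0 / 10.0 = 14.4 m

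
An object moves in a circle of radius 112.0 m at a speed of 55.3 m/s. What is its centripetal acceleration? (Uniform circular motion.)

a_c = v²/r = 55.3²/112.0 = 3058.09/112.0 = 27.3 m/s²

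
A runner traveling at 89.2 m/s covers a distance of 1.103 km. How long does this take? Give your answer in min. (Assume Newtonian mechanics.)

d = 1.103 km × 1000.0 = 1103.0 m
t = d / v = 1103.0 / 89.2 = 12.3655 s
t = 12.3655 s / 60.0 = 0.2061 min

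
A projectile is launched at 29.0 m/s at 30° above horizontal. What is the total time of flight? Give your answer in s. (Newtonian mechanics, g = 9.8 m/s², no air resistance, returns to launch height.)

T = 2 × v₀ × sin(θ) / g = 2 × 29.0 × sin(30°) / 9.8 = 2 × 29.0 × 0.5 / 9.8 = 2.959 s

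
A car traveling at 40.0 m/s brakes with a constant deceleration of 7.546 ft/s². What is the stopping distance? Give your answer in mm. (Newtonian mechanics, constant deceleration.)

a = 7.546 ft/s² × 0.3048 = 2.30002 m/s²
d = v₀² / (2a) = 40.0² / (2 × 2.30002) = 1600.0 / 4.60004 = 347.823 m
d = 347.823 m / 0.001 = 347800 mm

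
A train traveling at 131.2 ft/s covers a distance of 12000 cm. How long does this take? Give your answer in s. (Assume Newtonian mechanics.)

d = 12000 cm × 0.01 = 120.0 m
v = 131.2 ft/s × 0.3048 = 39.9898 m/s
t = d / v = 120.0 / 39.9898 = 3.001 s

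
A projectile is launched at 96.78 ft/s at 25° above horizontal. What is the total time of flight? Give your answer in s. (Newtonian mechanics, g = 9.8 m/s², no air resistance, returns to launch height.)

v₀ = 96.78 ft/s × 0.3048 = 29.4985 m/s
T = 2 × v₀ × sin(θ) / g = 2 × 29.4985 × sin(25°) / 9.8 = 2 × 29.4985 × 0.422618 / 9.8 = 2.544 s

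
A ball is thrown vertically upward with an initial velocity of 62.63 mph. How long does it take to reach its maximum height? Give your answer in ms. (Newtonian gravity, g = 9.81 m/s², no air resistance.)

v₀ = 62.63 mph × 0.44704 = 27.9981 m/s
t_up = v₀ / g = 27.9981 / 9.81 = 2.85404 s
t_up = 2.85404 s / 0.001 = 2854 ms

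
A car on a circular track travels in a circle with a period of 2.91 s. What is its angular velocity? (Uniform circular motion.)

ω = 2π/T = 2π/2.91 = 2.1592 rad/s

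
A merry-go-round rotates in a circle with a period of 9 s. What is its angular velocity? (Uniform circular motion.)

ω = 2π/T = 2π/9 = 0.6981 rad/s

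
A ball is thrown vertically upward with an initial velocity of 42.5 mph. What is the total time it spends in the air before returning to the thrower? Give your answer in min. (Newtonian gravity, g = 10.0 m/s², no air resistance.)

v₀ = 42.5 mph × 0.44704 = 18.9992 m/s
t_total = 2 × v₀ / g = 2 × 18.9992 / 10.0 = 3.79984 s
t_total = 3.79984 s / 60.0 = 0.06333 min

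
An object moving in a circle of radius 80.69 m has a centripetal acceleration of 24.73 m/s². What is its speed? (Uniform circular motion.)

v = √(a_c × r) = √(24.73 × 80.69) = 44.67 m/s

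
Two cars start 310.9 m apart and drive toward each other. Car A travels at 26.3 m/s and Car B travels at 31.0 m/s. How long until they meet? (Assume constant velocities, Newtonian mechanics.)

Combined speed: v_combined = 26.3 + 31.0 = 57.3 m/s
Time to meet: t = d/v_combined = 310.9/57.3 = 5.43 s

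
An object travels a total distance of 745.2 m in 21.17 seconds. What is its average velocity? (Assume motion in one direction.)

v_avg = Δd / Δt = 745.2 / 21.17 = 35.2 m/s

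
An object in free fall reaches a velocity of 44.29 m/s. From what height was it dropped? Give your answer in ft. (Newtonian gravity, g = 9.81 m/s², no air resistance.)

h = v² / (2g) = 44.29² / (2 × 9.81) = 99.9798 m
h = 99.9798 m / 0.3048 = 328.0 ft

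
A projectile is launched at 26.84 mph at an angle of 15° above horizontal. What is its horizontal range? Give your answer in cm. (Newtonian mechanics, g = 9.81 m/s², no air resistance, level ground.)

v₀ = 26.84 mph × 0.44704 = 11.9986 m/s
R = v₀² × sin(2θ) / g = 11.9986² × sin(2 × 15°) / 9.81 = 143.966 × 0.5 / 9.81 = 7.33772 m
R = 7.33772 m / 0.01 = 733.8 cm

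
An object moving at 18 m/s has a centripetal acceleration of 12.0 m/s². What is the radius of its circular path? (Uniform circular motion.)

r = v²/a_c = 18²/12.0 = 27.0 m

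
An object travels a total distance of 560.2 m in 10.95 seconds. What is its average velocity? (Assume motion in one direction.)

v_avg = Δd / Δt = 560.2 / 10.95 = 51.16 m/s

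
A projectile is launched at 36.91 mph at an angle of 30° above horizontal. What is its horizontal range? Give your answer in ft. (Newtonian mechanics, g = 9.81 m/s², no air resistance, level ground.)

v₀ = 36.91 mph × 0.44704 = 16.5002 m/s
R = v₀² × sin(2θ) / g = 16.5002² × sin(2 × 30°) / 9.81 = 272.257 × 0.866025 / 9.81 = 24.0348 m
R = 24.0348 m / 0.3048 = 78.85 ft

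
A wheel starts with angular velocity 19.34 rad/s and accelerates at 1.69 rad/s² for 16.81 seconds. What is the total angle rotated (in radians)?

θ = ω₀t + ½αt² = 19.34×16.81 + ½×1.69×16.81² = 563.88 rad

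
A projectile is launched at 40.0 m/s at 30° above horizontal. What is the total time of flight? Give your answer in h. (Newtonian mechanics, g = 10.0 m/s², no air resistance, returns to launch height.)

T = 2 × v₀ × sin(θ) / g = 2 × 40.0 × sin(30°) / 10.0 = 2 × 40.0 × 0.5 / 10.0 = 4.0 s
T = 4.0 s / 3600.0 = 0.001111 h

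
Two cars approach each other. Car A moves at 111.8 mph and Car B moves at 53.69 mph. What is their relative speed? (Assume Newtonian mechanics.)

v_rel = v_A + v_B = 111.8 + 53.69 = 165.49 mph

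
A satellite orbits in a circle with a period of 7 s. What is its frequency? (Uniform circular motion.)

f = 1/T = 1/7 = 0.1429 Hz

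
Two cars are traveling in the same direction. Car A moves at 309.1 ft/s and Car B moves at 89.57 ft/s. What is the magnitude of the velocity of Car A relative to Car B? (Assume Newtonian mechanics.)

v_rel = |v_A - v_B| = |309.1 - 89.57| = 219.53 ft/s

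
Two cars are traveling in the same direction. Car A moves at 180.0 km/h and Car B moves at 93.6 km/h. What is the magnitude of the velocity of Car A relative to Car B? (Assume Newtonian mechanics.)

v_rel = |v_A - v_B| = |180.0 - 93.6| = 86.4 km/h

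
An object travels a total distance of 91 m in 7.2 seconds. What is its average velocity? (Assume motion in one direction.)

v_avg = Δd / Δt = 91 / 7.2 = 12.64 m/s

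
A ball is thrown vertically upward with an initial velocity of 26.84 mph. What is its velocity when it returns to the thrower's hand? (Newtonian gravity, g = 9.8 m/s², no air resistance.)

By conservation of energy (no air resistance), the ball returns to the throw height with the same speed as launch, but directed downward.
|v_ground| = v₀ = 26.84 mph
v_ground = 26.84 mph (downward)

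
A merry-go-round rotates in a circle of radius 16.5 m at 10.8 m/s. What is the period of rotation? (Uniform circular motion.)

T = 2πr/v = 2π×16.5/10.8 = 9.6 s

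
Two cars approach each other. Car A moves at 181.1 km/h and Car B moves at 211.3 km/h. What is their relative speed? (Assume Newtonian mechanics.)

v_rel = v_A + v_B = 181.1 + 211.3 = 392.4 km/h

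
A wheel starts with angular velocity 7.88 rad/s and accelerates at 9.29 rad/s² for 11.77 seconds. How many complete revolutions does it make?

θ = ω₀t + ½αt² = 7.88×11.77 + ½×9.29×11.77² = 736.2329205 rad
Total revolutions = θ/(2π) = 736.2329205/(2π) = 117.18
Complete revolutions = ⌊117.18⌋ = 117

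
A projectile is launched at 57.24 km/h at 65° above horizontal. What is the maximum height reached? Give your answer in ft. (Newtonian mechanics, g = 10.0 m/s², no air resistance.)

v₀ = 57.24 km/h × 0.2777777777777778 = 15.9 m/s
H = v₀² × sin²(θ) / (2g) = 15.9² × sin(65°)² / (2 × 10.0) = 252.81 × 0.821394 / 20.0 = 10.3828 m
H = 10.3828 m / 0.3048 = 34.06 ft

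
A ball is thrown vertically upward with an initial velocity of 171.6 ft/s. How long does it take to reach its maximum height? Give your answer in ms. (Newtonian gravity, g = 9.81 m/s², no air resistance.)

v₀ = 171.6 ft/s × 0.3048 = 52.3037 m/s
t_up = v₀ / g = 52.3037 / 9.81 = 5.33167 s
t_up = 5.33167 s / 0.001 = 5332 ms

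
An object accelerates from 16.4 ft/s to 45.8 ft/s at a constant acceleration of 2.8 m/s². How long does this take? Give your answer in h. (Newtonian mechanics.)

v₀ = 16.4 ft/s × 0.3048 = 4.99872 m/s
v = 45.8 ft/s × 0.3048 = 13.9598 m/s
t = (v - v₀) / a = (13.9598 - 4.99872) / 2.8 = 3.20039 s
t = 3.20039 s / 3600.0 = 0.000889 h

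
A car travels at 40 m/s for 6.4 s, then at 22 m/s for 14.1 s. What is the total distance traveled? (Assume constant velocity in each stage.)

d₁ = v₁t₁ = 40 × 6.4 = 256.0 m
d₂ = v₂t₂ = 22 × 14.1 = 310.2 m
d_total = 256.0 + 310.2 = 566.2 m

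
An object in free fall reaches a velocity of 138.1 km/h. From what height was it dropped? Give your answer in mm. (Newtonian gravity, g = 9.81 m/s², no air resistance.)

v = 138.1 km/h × 0.2777777777777778 = 38.3611 m/s
h = v² / (2g) = 38.3611² / (2 × 9.81) = 75.0038 m
h = 75.0038 m / 0.001 = 75000 mm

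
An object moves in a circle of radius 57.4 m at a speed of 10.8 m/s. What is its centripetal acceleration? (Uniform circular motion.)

a_c = v²/r = 10.8²/57.4 = 116.64/57.4 = 2.03 m/s²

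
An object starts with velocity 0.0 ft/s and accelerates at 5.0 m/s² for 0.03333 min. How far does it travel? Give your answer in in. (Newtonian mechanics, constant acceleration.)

v₀ = 0.0 ft/s × 0.3048 = 0.0 m/s
t = 0.03333 min × 60.0 = 1.9998 s
d = v₀ × t + ½ × a × t² = 0.0 × 1.9998 + 0.5 × 5.0 × 1.9998² = 9.998 m
d = 9.998 m / 0.0254 = 393.6 in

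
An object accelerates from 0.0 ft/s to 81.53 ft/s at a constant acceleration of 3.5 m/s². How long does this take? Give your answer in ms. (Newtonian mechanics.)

v₀ = 0.0 ft/s × 0.3048 = 0.0 m/s
v = 81.53 ft/s × 0.3048 = 24.8503 m/s
t = (v - v₀) / a = (24.8503 - 0.0) / 3.5 = 7.10009 s
t = 7.10009 s / 0.001 = 7100 ms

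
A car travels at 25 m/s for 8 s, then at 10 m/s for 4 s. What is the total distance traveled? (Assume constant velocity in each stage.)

d₁ = v₁t₁ = 25 × 8 = 200 m
d₂ = v₂t₂ = 10 × 4 = 40 m
d_total = 200 + 40 = 240 m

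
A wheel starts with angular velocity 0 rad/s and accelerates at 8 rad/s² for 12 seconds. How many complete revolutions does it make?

θ = ω₀t + ½αt² = 0×12 + ½×8×12² = 576.0 rad
Total revolutions = θ/(2π) = 576.0/(2π) = 91.67
Complete revolutions = ⌊91.67⌋ = 91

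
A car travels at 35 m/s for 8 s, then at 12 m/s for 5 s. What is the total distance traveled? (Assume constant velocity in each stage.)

d₁ = v₁t₁ = 35 × 8 = 280 m
d₂ = v₂t₂ = 12 × 5 = 60 m
d_total = 280 + 60 = 340 m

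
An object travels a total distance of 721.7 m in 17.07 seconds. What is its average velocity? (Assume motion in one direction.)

v_avg = Δd / Δt = 721.7 / 17.07 = 42.28 m/s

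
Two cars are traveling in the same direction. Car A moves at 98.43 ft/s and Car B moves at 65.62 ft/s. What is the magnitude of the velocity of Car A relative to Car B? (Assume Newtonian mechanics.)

v_rel = |v_A - v_B| = |98.43 - 65.62| = 32.81 ft/s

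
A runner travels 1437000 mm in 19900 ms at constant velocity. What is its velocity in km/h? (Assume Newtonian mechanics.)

d = 1437000 mm × 0.001 = 1437.0 m
t = 19900 ms × 0.001 = 19.9 s
v = d / t = 1437.0 / 19.9 = 72.2111 m/s
v = 72.2111 m/s / 0.2777777777777778 = 260.0 km/h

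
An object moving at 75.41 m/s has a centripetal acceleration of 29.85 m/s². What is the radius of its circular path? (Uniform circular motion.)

r = v²/a_c = 75.41²/29.85 = 190.51 m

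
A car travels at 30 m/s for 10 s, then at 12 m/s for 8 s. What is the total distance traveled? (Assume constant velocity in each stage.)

d₁ = v₁t₁ = 30 × 10 = 300 m
d₂ = v₂t₂ = 12 × 8 = 96 m
d_total = 300 + 96 = 396 m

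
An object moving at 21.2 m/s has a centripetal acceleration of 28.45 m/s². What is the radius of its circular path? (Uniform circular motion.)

r = v²/a_c = 21.2²/28.45 = 15.8 m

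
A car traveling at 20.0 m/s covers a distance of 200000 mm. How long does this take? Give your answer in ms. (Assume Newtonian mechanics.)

d = 200000 mm × 0.001 = 200.0 m
t = d / v = 200.0 / 20.0 = 10.0 s
t = 10.0 s / 0.001 = 10000 ms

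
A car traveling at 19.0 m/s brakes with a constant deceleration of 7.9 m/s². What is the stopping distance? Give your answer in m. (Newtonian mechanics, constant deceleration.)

d = v₀² / (2a) = 19.0² / (2 × 7.9) = 361.0 / 15.8 = 22.85 m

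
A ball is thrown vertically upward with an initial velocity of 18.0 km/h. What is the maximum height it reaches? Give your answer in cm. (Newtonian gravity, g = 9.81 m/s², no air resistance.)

v₀ = 18.0 km/h × 0.2777777777777778 = 5.0 m/s
h_max = v₀² / (2g) = 5.0² / (2 × 9.81) = 25.0 / 19.62 = 1.27421 m
h_max = 1.27421 m / 0.01 = 127.4 cm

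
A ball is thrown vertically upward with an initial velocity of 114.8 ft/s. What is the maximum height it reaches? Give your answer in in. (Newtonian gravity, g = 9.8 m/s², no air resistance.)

v₀ = 114.8 ft/s × 0.3048 = 34.991 m/s
h_max = v₀² / (2g) = 34.991² / (2 × 9.8) = 1224.37 / 19.6 = 62.4679 m
h_max = 62.4679 m / 0.0254 = 2459 in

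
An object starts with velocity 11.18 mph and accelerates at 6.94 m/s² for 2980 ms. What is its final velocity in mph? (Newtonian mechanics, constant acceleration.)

v₀ = 11.18 mph × 0.44704 = 4.99791 m/s
t = 2980 ms × 0.001 = 2.98 s
v = v₀ + a × t = 4.99791 + 6.94 × 2.98 = 25.6791 m/s
v = 25.6791 m/s / 0.44704 = 57.44 mph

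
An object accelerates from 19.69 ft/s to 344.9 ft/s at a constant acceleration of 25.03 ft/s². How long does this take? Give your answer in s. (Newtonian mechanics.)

v₀ = 19.69 ft/s × 0.3048 = 6.00151 m/s
v = 344.9 ft/s × 0.3048 = 105.126 m/s
a = 25.03 ft/s² × 0.3048 = 7.62914 m/s²
t = (v - v₀) / a = (105.126 - 6.00151) / 7.62914 = 12.99 s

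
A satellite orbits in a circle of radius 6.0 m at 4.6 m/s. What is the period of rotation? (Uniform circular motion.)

T = 2πr/v = 2π×6.0/4.6 = 8.2 s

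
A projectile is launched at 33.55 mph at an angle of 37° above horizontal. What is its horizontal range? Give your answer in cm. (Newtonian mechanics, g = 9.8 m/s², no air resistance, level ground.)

v₀ = 33.55 mph × 0.44704 = 14.9982 m/s
R = v₀² × sin(2θ) / g = 14.9982² × sin(2 × 37°) / 9.8 = 224.946 × 0.961262 / 9.8 = 22.0645 m
R = 22.0645 m / 0.01 = 2206 cm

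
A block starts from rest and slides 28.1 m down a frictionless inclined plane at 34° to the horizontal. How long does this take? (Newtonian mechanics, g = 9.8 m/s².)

a = g sin(θ) = 9.8 × sin(34°) = 5.4801 m/s²
t = √(2d/a) = √(2 × 28.1 / 5.4801) = 3.2 s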